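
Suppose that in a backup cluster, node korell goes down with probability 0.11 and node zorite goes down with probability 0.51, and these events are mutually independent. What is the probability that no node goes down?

P(none) = (1 − 0.11) × (1 − 0.51) = 0.89 × 0.49 = 0.4361

0.4361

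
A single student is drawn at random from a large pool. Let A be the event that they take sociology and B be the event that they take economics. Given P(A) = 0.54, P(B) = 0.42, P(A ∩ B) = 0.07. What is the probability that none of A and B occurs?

0.11

By inclusion-exclusion,
P(A ∪ B) = 0.54 + 0.42 − 0.07 = 0.89
P(none) = 1 − 0.89 = 0.11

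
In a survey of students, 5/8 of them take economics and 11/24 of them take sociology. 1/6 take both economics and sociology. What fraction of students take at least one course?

11/12

By inclusion-exclusion,
P(union) = 5/8 + 11/24 − 1/6 = 11/12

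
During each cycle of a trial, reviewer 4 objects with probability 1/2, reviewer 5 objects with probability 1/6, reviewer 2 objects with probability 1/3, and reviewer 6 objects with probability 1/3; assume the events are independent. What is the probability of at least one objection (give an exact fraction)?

P(none) = (1 − 1/2) × (1 − 1/6) × (1 − 1/3) × (1 − 1/3) = 1/2 × 5/6 × 2/3 × 2/3 = 5/27
P(at least one) = 1 − 5/27 = 22/27

22/27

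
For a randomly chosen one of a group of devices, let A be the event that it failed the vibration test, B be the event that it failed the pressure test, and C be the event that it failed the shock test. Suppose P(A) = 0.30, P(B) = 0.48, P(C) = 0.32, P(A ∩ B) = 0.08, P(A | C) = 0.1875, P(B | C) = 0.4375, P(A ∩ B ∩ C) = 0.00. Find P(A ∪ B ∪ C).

0.82

P(A ∩ C) = P(C)·P(A|C) = 0.32 × 0.1875 = 0.06
P(B ∩ C) = P(C)·P(B|C) = 0.32 × 0.4375 = 0.14
P(A ∪ B ∪ C) = 0.30 + 0.48 + 0.32 − 0.08 − 0.06 − 0.14 + 0.00 = 0.82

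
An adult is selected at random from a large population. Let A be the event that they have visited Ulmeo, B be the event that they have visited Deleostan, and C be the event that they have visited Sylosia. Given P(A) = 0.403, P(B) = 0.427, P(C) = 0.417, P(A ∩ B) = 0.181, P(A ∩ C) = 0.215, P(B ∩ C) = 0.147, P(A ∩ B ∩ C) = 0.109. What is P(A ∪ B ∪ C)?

P(A ∪ B ∪ C) = 0.403 + 0.427 + 0.417 − 0.181 − 0.215 − 0.147 + 0.109 = 0.813

0.813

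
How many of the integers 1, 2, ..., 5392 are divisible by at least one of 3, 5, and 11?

2777

Using inclusion–exclusion:
1797 + 1078 + 490 − 359 − 163 − 98 + 32 = 2777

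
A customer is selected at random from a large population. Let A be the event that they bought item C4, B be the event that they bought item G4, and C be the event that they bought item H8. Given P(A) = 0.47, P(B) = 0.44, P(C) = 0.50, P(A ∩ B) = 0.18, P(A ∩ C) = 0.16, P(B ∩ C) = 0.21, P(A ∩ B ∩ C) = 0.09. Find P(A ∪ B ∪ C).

By inclusion–exclusion:
P(A ∪ B ∪ C) = 0.47 + 0.44 + 0.50 − 0.18 − 0.16 − 0.21 + 0.09 = 0.95

0.95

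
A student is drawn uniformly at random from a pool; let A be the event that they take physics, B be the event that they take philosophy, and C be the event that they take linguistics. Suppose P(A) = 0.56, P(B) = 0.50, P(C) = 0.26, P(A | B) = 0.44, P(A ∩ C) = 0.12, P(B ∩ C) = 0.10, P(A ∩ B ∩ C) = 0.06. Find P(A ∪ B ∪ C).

0.94

P(A ∩ B) = P(B)·P(A|B) = 0.50 × 0.44 = 0.22
P(A ∪ B ∪ C) = 0.56 + 0.50 + 0.26 − 0.22 − 0.12 − 0.10 + 0.06 = 0.94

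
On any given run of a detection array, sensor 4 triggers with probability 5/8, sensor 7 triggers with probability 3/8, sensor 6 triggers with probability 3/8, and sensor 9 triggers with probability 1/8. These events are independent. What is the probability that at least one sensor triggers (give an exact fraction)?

3571/4096

Independence gives P(none) = ∏(1 − pᵢ).
P(none) = (1 − 5/8) × (1 − 3/8) × (1 − 3/8) × (1 − 1/8) = 3/8 × 5/8 × 5/8 × 7/8 = 525/4096
P(at least one) = 1 − 525/4096 = 3571/4096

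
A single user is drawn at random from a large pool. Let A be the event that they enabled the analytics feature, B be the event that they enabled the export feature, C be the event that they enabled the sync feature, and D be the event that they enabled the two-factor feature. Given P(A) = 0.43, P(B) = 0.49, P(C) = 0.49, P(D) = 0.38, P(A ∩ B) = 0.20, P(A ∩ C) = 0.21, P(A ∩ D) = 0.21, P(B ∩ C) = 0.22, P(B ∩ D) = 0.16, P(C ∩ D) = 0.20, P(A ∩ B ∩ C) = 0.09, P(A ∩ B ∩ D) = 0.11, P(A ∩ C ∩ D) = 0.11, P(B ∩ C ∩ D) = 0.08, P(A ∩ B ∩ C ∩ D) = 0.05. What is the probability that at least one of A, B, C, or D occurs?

Inclusion–exclusion gives
P(A ∪ B ∪ C ∪ D) = 0.43 + 0.49 + 0.49 + 0.38 − 0.20 − 0.21 − 0.21 − 0.22 − 0.16 − 0.20 + 0.09 + 0.11 + 0.11 + 0.08 − 0.05 = 0.93

0.93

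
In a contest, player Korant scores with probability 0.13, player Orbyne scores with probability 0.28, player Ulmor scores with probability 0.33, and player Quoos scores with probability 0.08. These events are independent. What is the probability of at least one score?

Since the events are independent, P(none) is the product of the individual non-occurrence probabilities.
P(none) = (1 − 0.13) × (1 − 0.28) × (1 − 0.33) × (1 − 0.08) = 0.87 × 0.72 × 0.67 × 0.92 = 0.38611296
P(at least one) = 1 − 0.38611296 = 0.61388704

0.61388704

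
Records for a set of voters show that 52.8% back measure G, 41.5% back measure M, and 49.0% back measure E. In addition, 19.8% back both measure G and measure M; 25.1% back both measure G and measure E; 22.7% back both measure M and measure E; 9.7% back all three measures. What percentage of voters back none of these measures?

P(at least one) = 52.8 + 41.5 + 49.0 − 19.8 − 25.1 − 22.7 + 9.7 = 85.4%
P(none) = 100% − 85.4% = 14.6%

14.6%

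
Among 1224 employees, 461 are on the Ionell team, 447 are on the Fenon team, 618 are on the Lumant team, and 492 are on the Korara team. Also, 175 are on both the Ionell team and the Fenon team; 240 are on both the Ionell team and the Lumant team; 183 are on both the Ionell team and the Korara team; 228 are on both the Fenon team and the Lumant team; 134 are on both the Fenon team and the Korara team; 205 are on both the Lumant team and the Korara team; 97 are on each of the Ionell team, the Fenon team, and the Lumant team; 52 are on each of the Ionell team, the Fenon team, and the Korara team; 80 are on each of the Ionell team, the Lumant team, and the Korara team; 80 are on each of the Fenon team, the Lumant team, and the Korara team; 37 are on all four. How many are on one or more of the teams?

1125

By inclusion–exclusion:
|union| = 461 + 447 + 618 + 492 − 175 − 240 − 183 − 228 − 134 − 205 + 97 + 52 + 80 + 80 − 37 = 1125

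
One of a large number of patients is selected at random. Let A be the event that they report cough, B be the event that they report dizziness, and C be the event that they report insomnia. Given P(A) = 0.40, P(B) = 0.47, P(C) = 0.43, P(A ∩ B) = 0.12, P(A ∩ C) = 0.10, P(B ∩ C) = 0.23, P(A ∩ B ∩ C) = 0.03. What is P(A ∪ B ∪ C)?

0.88

By inclusion-exclusion,
P(A ∪ B ∪ C) = 0.40 + 0.47 + 0.43 − 0.12 − 0.10 − 0.23 + 0.03 = 0.88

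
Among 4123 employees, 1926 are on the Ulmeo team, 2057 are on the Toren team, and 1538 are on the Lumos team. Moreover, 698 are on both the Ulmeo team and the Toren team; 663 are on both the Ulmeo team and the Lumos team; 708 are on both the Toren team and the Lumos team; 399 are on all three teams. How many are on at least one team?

3851

Apply inclusion-exclusion:
|union| = 1926 + 2057 + 1538 − 698 − 663 − 708 + 399 = 3851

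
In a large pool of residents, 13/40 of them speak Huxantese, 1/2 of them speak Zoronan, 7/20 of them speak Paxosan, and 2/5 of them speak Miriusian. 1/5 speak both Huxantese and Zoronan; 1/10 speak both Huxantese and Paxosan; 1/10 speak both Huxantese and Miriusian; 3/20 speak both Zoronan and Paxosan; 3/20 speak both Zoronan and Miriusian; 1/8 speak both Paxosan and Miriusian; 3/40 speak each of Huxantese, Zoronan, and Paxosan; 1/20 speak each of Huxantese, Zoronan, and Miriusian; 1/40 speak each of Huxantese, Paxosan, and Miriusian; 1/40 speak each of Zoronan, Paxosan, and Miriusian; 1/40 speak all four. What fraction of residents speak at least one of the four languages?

P(at least one) = 13/40 + 1/2 + 7/20 + 2/5 − 1/5 − 1/10 − 1/10 − 3/20 − 3/20 − 1/8 + 3/40 + 1/20 + 1/40 + 1/40 − 1/40 = 9/10

9/10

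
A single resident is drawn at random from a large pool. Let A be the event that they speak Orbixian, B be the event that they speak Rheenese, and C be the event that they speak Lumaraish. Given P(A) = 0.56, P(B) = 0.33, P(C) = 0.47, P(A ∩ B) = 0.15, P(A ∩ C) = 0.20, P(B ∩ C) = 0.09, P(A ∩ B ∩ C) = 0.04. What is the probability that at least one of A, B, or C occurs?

Inclusion–exclusion gives
P(A ∪ B ∪ C) = 0.56 + 0.33 + 0.47 − 0.15 − 0.20 − 0.09 + 0.04 = 0.96

0.96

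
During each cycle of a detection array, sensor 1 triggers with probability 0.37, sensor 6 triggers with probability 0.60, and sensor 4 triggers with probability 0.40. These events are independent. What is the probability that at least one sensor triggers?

0.8488

P(none) = (1 − 0.37) × (1 − 0.60) × (1 − 0.40) = 0.63 × 0.40 × 0.60 = 0.1512
P(at least one) = 1 − 0.1512 = 0.8488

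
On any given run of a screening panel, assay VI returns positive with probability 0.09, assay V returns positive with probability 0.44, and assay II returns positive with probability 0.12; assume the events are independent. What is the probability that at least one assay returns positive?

Independence gives P(none) = ∏(1 − pᵢ).
P(none) = (1 − 0.09) × (1 − 0.44) × (1 − 0.12) = 0.91 × 0.56 × 0.88 = 0.448448
P(at least one) = 1 − 0.448448 = 0.551552

0.551552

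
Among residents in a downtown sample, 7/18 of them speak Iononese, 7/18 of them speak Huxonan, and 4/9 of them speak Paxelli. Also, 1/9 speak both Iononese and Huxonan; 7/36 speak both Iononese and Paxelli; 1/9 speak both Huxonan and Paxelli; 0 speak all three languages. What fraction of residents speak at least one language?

29/36

By inclusion–exclusion:
P(at least one) = 7/18 + 7/18 + 4/9 − 1/9 − 7/36 − 1/9 + 0 = 29/36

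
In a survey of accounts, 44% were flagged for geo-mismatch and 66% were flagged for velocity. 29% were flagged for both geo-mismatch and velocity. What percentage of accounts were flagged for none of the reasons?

Using inclusion–exclusion:
P(at least one) = 44 + 66 − 29 = 81%
P(none) = 100% − 81% = 19%

19%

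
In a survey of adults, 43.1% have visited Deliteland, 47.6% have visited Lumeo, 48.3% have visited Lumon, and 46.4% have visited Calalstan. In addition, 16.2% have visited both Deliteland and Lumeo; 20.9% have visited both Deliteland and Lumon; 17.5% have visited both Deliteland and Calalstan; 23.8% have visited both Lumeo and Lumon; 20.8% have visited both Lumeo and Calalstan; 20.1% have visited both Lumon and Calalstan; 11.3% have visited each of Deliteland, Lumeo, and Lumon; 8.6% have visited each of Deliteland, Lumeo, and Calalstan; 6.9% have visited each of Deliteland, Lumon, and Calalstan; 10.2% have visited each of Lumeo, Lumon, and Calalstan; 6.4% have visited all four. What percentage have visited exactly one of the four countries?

32.2%

By inclusion–exclusion (exactly-one form):
P(exactly one) = 43.1 + 47.6 + 48.3 + 46.4 − 2·16.2 − 2·20.9 − 2·17.5 − 2·23.8 − 2·20.8 − 2·20.1 + 3·11.3 + 3·8.6 + 3·6.9 + 3·10.2 − 4·6.4 = 32.2%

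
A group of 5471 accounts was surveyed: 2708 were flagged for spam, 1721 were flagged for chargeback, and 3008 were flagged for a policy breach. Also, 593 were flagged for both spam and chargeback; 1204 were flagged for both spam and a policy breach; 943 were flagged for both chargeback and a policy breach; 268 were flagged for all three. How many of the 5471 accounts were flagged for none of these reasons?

N(≥1) = 2708 + 1721 + 3008 − 593 − 1204 − 943 + 268 = 4965
None: 5471 − 4965 = 506

506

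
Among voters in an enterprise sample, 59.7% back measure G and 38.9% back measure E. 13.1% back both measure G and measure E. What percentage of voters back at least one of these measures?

P(at least one) = 59.7 + 38.9 − 13.1 = 85.5%

85.5%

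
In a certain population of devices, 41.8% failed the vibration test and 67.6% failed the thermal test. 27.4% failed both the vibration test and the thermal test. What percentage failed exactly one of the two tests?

P(exactly one) = 41.8 + 67.6 − 2·27.4 = 54.6%

54.6%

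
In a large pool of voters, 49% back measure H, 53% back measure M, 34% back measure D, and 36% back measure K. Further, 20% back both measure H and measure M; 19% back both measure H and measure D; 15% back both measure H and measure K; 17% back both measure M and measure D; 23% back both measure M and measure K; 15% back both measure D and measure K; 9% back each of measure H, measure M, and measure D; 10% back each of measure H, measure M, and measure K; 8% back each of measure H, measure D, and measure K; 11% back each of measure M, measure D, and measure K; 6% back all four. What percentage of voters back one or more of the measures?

95%

By inclusion-exclusion,
P(union) = 49 + 53 + 34 + 36 − 20 − 19 − 15 − 17 − 23 − 15 + 9 + 10 + 8 + 11 − 6 = 95%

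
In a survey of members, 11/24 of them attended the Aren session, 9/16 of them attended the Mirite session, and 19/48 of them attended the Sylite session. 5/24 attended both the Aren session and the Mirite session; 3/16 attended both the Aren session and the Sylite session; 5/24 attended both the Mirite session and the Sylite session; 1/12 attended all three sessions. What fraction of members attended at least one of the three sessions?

43/48

P(≥1) = 11/24 + 9/16 + 19/48 − 5/24 − 3/16 − 5/24 + 1/12 = 43/48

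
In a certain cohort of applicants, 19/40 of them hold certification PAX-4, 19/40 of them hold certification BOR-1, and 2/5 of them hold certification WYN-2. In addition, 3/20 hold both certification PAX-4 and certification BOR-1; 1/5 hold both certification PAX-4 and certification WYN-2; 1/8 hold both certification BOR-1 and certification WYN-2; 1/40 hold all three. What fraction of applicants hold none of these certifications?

1/10

P(at least one) = 19/40 + 19/40 + 2/5 − 3/20 − 1/5 − 1/8 + 1/40 = 9/10
P(none) = 1 − 9/10 = 1/10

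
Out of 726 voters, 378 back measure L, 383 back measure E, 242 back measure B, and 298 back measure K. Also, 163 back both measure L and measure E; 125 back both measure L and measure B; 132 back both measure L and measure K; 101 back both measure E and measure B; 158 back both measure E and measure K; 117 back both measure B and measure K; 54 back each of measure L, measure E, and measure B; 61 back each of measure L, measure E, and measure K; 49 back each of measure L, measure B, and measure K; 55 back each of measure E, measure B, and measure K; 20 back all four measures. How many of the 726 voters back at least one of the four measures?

704

Apply inclusion-exclusion:
|at least one| = 378 + 383 + 242 + 298 − 163 − 125 − 132 − 101 − 158 − 117 + 54 + 61 + 49 + 55 − 20 = 704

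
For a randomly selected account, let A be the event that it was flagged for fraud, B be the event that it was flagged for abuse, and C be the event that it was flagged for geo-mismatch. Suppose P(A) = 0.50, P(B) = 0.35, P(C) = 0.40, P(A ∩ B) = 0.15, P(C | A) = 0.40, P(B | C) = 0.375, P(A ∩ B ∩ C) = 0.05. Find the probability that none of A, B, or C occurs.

0.20

P(A ∩ C) = P(A)·P(C|A) = 0.50 × 0.40 = 0.20
P(B ∩ C) = P(C)·P(B|C) = 0.40 × 0.375 = 0.15
P(A ∪ B ∪ C) = 0.50 + 0.35 + 0.40 − 0.15 − 0.20 − 0.15 + 0.05 = 0.80
P(none) = 1 − 0.80 = 0.20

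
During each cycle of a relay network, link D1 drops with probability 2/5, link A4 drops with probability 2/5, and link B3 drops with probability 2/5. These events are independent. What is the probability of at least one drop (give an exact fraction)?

98/125

P(none) = (1 − 2/5) × (1 − 2/5) × (1 − 2/5) = 3/5 × 3/5 × 3/5 = 27/125
P(at least one) = 1 − 27/125 = 98/125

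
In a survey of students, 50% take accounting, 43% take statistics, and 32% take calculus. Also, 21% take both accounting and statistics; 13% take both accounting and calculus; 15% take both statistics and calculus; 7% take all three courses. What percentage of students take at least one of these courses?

83%

P(union) = 50 + 43 + 32 − 21 − 13 − 15 + 7 = 83%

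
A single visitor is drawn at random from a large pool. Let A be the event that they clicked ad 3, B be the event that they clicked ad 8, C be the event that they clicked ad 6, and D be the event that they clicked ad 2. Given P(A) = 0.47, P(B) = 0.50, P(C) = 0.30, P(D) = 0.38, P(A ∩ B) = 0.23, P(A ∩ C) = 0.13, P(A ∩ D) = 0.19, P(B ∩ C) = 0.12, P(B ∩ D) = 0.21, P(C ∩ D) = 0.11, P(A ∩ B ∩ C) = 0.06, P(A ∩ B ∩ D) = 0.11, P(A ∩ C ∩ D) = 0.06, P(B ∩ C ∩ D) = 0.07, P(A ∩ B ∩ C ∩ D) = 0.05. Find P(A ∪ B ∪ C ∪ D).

0.91

P(A ∪ B ∪ C ∪ D) = 0.47 + 0.50 + 0.30 + 0.38 − 0.23 − 0.13 − 0.19 − 0.12 − 0.21 − 0.11 + 0.06 + 0.11 + 0.06 + 0.07 − 0.05 = 0.91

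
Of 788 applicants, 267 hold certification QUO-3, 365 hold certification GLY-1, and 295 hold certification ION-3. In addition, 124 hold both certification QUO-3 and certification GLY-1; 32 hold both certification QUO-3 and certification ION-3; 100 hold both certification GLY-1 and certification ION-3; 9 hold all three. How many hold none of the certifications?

|union| = 267 + 365 + 295 − 124 − 32 − 100 + 9 = 680
None: 788 − 680 = 108

108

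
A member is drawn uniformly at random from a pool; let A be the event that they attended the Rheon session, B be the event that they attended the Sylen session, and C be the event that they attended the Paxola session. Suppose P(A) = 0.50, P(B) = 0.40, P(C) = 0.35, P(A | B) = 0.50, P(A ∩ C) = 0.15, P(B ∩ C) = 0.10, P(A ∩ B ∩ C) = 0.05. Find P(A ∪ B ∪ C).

0.85

P(A ∩ B) = P(B)·P(A|B) = 0.40 × 0.50 = 0.20
P(A ∪ B ∪ C) = 0.50 + 0.40 + 0.35 − 0.20 − 0.15 − 0.10 + 0.05 = 0.85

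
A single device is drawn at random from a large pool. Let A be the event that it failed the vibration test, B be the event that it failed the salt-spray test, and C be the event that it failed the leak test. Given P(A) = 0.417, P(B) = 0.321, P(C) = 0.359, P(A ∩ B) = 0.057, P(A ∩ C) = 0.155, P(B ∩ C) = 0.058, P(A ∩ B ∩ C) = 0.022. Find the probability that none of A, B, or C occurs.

Using inclusion–exclusion:
P(A ∪ B ∪ C) = 0.417 + 0.321 + 0.359 − 0.057 − 0.155 − 0.058 + 0.022 = 0.849
P(none) = 1 − 0.849 = 0.151

0.151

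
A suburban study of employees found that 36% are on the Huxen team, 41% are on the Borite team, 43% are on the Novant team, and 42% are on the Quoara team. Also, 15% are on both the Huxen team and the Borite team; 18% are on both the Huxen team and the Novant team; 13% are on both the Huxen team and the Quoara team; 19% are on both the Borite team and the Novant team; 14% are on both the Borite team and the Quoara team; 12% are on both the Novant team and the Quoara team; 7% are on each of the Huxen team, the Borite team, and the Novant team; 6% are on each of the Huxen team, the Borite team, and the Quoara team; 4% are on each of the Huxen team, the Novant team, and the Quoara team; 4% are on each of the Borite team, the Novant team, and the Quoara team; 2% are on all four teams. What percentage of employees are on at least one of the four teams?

90%

P(≥1) = 36 + 41 + 43 + 42 − 15 − 18 − 13 − 19 − 14 − 12 + 7 + 6 + 4 + 4 − 2 = 90%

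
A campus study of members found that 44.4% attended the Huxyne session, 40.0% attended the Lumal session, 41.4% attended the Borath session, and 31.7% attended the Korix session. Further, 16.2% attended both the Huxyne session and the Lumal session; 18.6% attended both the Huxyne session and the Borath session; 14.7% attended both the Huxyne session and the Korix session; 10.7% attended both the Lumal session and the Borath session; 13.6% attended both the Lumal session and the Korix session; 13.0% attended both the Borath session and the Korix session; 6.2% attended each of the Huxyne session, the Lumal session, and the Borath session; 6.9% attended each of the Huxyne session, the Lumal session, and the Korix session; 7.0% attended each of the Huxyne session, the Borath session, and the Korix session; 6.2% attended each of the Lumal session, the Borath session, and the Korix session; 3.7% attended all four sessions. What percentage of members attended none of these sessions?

6.7%

Using inclusion–exclusion:
P(at least one) = 44.4 + 40.0 + 41.4 + 31.7 − 16.2 − 18.6 − 14.7 − 10.7 − 13.6 − 13.0 + 6.2 + 6.9 + 7.0 + 6.2 − 3.7 = 93.3%
P(none) = 100% − 93.3% = 6.7%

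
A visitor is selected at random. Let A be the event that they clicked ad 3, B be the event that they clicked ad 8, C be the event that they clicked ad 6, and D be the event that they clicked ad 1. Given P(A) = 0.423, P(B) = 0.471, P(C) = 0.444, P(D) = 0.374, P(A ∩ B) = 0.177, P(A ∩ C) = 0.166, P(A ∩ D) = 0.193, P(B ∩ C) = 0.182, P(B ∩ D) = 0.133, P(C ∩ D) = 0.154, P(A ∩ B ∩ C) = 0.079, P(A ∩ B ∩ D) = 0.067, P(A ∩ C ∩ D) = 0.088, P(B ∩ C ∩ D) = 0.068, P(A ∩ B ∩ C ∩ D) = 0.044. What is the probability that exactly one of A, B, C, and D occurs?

0.432

P(exactly one) = 0.423 + 0.471 + 0.444 + 0.374 − 2·0.177 − 2·0.166 − 2·0.193 − 2·0.182 − 2·0.133 − 2·0.154 + 3·0.079 + 3·0.067 + 3·0.088 + 3·0.068 − 4·0.044 = 0.432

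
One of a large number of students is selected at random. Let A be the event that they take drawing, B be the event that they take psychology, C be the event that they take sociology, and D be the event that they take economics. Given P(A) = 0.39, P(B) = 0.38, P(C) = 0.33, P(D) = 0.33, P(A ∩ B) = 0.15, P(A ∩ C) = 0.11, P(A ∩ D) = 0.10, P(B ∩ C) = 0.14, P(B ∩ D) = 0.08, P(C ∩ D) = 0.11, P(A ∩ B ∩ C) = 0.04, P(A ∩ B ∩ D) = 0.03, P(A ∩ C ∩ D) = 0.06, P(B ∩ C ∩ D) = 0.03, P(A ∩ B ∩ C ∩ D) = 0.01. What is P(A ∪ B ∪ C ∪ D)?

Using inclusion–exclusion:
P(A ∪ B ∪ C ∪ D) = 0.39 + 0.38 + 0.33 + 0.33 − 0.15 − 0.11 − 0.10 − 0.14 − 0.08 − 0.11 + 0.04 + 0.03 + 0.06 + 0.03 − 0.01 = 0.89

0.89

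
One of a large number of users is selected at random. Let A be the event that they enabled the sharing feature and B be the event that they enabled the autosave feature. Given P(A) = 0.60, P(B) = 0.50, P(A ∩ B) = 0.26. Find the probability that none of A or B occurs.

P(A ∪ B) = 0.60 + 0.50 − 0.26 = 0.84
P(none) = 1 − 0.84 = 0.16

0.16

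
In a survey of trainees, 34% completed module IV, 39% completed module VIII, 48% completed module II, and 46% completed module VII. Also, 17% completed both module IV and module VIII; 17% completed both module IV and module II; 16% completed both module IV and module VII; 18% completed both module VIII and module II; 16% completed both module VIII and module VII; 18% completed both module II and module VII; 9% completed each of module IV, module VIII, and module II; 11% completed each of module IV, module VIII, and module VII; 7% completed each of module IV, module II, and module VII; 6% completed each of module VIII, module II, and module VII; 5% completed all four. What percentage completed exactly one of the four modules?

42%

Using the inclusion–exclusion count for exactly one event:
P(exactly one) = 34 + 39 + 48 + 46 − 2·17 − 2·17 − 2·16 − 2·18 − 2·16 − 2·18 + 3·9 + 3·11 + 3·7 + 3·6 − 4·5 = 42%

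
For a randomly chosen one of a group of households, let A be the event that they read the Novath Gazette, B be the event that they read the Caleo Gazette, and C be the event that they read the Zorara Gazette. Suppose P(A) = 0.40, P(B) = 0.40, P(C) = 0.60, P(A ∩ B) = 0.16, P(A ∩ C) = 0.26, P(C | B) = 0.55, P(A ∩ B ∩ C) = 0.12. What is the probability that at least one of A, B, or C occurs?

P(B ∩ C) = P(B)·P(C|B) = 0.40 × 0.55 = 0.22
P(A ∪ B ∪ C) = 0.40 + 0.40 + 0.60 − 0.16 − 0.26 − 0.22 + 0.12 = 0.88

0.88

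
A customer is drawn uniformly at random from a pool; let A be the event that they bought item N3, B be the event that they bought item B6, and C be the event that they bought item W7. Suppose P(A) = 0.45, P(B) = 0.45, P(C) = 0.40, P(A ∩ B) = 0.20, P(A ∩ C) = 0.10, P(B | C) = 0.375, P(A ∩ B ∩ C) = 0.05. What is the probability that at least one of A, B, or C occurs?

P(B ∩ C) = P(C)·P(B|C) = 0.40 × 0.375 = 0.15
P(A ∪ B ∪ C) = 0.45 + 0.45 + 0.40 − 0.20 − 0.10 − 0.15 + 0.05 = 0.90

0.90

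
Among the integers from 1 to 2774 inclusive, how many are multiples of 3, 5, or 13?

1408

Using inclusion–exclusion:
924 + 554 + 213 − 184 − 71 − 42 + 14 = 1408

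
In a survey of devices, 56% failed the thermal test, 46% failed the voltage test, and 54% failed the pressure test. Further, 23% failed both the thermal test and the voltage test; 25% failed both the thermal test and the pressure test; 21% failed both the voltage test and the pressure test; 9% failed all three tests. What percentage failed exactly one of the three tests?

P(exactly one) = 56 + 46 + 54 − 2·23 − 2·25 − 2·21 + 3·9 = 45%

45%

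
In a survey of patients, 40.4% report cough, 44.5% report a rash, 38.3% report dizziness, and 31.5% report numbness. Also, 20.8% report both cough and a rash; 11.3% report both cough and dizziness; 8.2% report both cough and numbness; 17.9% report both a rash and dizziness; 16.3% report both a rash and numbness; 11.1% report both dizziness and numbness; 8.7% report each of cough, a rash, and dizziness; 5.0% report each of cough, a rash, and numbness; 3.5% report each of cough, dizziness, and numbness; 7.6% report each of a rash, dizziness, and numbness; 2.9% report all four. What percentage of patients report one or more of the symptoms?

91.0%

P(union) = 40.4 + 44.5 + 38.3 + 31.5 − 20.8 − 11.3 − 8.2 − 17.9 − 16.3 − 11.1 + 8.7 + 5.0 + 3.5 + 7.6 − 2.9 = 91.0%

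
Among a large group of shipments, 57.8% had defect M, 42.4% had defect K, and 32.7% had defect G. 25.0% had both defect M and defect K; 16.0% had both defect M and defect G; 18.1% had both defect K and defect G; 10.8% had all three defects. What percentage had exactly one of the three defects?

47.1%

P(exactly one) = 57.8 + 42.4 + 32.7 − 2·25.0 − 2·16.0 − 2·18.1 + 3·10.8 = 47.1%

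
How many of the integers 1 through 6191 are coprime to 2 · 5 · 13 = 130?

2287

⌊6191/2⌋ + ⌊6191/5⌋ + ⌊6191/13⌋ − ⌊6191/10⌋ − ⌊6191/26⌋ − ⌊6191/65⌋ + ⌊6191/130⌋ = 3095 + 1238 + 476 − 619 − 238 − 95 + 47 = 3904
6191 − 3904 = 2287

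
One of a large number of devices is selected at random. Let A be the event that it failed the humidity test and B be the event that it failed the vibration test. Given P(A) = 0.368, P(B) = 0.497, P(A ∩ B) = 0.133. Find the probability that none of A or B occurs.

By inclusion–exclusion:
P(A ∪ B) = 0.368 + 0.497 − 0.133 = 0.732
P(none) = 1 − 0.732 = 0.268

0.268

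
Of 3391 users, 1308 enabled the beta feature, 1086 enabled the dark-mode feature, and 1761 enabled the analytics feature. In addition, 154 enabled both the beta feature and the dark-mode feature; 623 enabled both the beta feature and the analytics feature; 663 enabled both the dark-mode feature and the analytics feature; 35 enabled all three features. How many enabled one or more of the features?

2750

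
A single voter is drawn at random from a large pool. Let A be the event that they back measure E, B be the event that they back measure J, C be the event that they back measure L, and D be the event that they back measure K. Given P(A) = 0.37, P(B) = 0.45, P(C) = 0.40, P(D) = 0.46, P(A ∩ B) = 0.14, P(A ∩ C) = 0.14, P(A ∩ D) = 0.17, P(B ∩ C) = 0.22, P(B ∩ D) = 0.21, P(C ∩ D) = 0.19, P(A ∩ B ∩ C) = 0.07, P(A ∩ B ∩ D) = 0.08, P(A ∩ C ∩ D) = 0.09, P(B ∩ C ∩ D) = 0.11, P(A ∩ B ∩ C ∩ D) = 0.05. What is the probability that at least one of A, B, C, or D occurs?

Apply inclusion-exclusion:
P(A ∪ B ∪ C ∪ D) = 0.37 + 0.45 + 0.40 + 0.46 − 0.14 − 0.14 − 0.17 − 0.22 − 0.21 − 0.19 + 0.07 + 0.08 + 0.09 + 0.11 − 0.05 = 0.91

0.91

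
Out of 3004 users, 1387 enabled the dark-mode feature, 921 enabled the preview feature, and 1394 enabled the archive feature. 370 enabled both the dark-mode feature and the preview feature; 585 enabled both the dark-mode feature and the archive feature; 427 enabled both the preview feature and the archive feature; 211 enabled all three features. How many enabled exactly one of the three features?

1571

N(exactly one) = 1387 + 921 + 1394 − 2·370 − 2·585 − 2·427 + 3·211 = 1571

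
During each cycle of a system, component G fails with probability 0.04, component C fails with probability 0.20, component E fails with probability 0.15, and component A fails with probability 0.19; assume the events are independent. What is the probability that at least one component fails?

0.471232

P(none) = (1 − 0.04) × (1 − 0.20) × (1 − 0.15) × (1 − 0.19) = 0.96 × 0.80 × 0.85 × 0.81 = 0.528768
P(at least one) = 1 − 0.528768 = 0.471232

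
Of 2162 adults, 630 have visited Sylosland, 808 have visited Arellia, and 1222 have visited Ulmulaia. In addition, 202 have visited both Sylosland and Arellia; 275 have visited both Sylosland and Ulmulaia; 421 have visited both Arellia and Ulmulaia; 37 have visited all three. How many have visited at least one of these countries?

1799

|union| = 630 + 808 + 1222 − 202 − 275 − 421 + 37 = 1799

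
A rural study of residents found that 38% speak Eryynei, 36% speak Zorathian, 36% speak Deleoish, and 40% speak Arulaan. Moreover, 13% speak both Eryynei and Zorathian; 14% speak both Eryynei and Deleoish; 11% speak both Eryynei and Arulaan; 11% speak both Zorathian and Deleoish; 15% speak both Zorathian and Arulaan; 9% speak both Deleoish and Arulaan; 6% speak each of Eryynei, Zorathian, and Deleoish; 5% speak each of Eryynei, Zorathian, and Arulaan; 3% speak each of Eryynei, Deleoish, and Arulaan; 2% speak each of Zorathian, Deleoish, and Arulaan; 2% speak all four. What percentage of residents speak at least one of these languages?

91%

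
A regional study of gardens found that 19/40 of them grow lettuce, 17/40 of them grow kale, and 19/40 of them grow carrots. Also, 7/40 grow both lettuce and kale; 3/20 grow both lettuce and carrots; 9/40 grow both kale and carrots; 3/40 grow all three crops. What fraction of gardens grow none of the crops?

By inclusion–exclusion:
P(union) = 19/40 + 17/40 + 19/40 − 7/40 − 3/20 − 9/40 + 3/40 = 9/10
P(none) = 1 − 9/10 = 1/10

1/10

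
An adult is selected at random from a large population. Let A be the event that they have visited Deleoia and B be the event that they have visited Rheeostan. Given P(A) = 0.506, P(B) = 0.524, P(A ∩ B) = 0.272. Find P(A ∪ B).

By inclusion-exclusion,
P(A ∪ B) = 0.506 + 0.524 − 0.272 = 0.758

0.758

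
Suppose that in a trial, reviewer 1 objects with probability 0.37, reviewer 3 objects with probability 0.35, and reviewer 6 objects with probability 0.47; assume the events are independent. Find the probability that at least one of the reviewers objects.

0.782965

P(none) = (1 − 0.37) × (1 − 0.35) × (1 − 0.47) = 0.63 × 0.65 × 0.53 = 0.217035
P(at least one) = 1 − 0.217035 = 0.782965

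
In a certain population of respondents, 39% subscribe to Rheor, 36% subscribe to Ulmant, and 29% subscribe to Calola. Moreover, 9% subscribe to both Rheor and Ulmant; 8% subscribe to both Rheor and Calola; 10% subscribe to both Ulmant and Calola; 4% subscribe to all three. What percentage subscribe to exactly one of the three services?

Using the inclusion–exclusion count for exactly one event:
P(exactly one) = 39 + 36 + 29 − 2·9 − 2·8 − 2·10 + 3·4 = 62%

62%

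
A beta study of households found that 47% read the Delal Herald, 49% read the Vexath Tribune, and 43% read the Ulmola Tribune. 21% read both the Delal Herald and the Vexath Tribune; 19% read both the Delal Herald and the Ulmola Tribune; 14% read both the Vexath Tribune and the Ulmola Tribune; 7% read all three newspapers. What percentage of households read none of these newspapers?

8%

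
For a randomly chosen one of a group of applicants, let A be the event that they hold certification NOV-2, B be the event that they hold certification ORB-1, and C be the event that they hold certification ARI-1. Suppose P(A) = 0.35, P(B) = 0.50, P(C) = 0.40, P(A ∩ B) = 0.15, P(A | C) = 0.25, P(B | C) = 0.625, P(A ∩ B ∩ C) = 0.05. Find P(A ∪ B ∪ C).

0.80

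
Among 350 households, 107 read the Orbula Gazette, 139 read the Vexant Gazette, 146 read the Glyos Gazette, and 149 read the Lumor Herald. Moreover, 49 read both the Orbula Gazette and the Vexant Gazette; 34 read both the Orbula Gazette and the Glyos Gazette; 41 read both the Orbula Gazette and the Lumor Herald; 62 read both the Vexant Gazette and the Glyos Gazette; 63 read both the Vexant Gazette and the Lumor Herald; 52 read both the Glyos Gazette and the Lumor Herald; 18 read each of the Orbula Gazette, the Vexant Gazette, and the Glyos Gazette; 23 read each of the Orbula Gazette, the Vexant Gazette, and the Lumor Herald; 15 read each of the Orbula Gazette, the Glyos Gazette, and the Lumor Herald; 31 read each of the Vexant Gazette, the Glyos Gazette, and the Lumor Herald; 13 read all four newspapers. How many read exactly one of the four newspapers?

Using the inclusion–exclusion count for exactly one event:
|exactly one| = 107 + 139 + 146 + 149 − 2·49 − 2·34 − 2·41 − 2·62 − 2·63 − 2·52 + 3·18 + 3·23 + 3·15 + 3·31 − 4·13 = 148

148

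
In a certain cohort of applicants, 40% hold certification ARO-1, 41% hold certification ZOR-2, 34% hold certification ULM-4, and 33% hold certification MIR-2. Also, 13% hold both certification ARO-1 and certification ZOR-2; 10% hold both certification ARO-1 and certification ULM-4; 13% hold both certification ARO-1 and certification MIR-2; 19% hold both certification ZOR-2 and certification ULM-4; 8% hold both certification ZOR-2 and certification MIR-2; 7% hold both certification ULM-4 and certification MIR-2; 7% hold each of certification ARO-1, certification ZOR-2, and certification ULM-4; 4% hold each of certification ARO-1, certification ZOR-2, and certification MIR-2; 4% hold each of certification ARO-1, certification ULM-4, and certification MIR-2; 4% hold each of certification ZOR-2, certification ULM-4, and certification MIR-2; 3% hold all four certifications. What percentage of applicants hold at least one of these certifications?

94%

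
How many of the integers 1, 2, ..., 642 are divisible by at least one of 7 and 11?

Using inclusion–exclusion:
91 + 58 − 8 = 141

141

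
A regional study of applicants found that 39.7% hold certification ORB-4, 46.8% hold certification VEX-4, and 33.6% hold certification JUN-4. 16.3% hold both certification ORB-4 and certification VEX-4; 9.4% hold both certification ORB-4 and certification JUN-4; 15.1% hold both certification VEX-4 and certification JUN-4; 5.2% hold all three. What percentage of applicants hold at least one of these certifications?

By inclusion-exclusion,
P(union) = 39.7 + 46.8 + 33.6 − 16.3 − 9.4 − 15.1 + 5.2 = 84.5%

84.5%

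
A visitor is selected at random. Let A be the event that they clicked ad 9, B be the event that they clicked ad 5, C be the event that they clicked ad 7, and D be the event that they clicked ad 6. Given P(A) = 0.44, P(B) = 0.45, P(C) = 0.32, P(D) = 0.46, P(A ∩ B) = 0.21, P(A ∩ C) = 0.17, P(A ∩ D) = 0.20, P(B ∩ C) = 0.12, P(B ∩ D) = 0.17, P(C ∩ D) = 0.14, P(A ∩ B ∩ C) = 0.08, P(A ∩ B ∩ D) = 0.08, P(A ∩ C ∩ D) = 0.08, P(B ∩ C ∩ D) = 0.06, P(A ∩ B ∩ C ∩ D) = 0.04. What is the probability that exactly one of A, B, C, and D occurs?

By inclusion–exclusion (exactly-one form):
P(exactly one) = 0.44 + 0.45 + 0.32 + 0.46 − 2·0.21 − 2·0.17 − 2·0.20 − 2·0.12 − 2·0.17 − 2·0.14 + 3·0.08 + 3·0.08 + 3·0.08 + 3·0.06 − 4·0.04 = 0.39

0.39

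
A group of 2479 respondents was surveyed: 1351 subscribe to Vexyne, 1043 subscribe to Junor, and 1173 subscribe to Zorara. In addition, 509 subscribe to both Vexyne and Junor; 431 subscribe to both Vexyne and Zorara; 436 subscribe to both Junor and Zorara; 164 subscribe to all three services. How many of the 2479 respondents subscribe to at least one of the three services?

Using inclusion–exclusion:
N(≥1) = 1351 + 1043 + 1173 − 509 − 431 − 436 + 164 = 2355

2355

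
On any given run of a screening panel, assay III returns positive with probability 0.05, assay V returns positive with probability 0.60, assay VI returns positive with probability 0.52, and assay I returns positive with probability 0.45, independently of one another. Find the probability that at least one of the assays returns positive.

0.89968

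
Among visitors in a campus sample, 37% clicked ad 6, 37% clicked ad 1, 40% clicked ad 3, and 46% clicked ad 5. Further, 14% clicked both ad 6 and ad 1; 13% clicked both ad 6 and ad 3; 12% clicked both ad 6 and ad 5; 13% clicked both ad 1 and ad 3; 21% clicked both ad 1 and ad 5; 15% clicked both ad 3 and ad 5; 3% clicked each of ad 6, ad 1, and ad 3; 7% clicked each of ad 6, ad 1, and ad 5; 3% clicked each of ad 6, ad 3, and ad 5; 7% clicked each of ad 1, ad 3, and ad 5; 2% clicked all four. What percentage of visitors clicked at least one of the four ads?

90%

P(union) = 37 + 37 + 40 + 46 − 14 − 13 − 12 − 13 − 21 − 15 + 3 + 7 + 3 + 7 − 2 = 90%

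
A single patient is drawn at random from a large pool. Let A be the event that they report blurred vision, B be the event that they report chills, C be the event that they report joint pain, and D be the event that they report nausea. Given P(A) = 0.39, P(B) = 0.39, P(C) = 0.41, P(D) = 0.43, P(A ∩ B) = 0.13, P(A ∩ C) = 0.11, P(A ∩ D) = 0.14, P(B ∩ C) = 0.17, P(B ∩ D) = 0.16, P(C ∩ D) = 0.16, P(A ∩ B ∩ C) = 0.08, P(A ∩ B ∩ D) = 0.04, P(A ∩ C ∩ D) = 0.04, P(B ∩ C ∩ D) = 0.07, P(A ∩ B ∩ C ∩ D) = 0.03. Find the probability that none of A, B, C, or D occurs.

By inclusion–exclusion:
P(A ∪ B ∪ C ∪ D) = 0.39 + 0.39 + 0.41 + 0.43 − 0.13 − 0.11 − 0.14 − 0.17 − 0.16 − 0.16 + 0.08 + 0.04 + 0.04 + 0.07 − 0.03 = 0.95
P(none) = 1 − 0.95 = 0.05

0.05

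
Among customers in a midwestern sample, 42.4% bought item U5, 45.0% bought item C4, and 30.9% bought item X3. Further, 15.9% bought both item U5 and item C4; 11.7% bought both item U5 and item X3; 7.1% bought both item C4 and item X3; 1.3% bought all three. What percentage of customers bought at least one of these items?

84.9%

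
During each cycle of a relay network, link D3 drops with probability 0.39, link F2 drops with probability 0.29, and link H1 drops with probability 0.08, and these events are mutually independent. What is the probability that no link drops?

P(none) = (1 − 0.39) × (1 − 0.29) × (1 − 0.08) = 0.61 × 0.71 × 0.92 = 0.398452

0.398452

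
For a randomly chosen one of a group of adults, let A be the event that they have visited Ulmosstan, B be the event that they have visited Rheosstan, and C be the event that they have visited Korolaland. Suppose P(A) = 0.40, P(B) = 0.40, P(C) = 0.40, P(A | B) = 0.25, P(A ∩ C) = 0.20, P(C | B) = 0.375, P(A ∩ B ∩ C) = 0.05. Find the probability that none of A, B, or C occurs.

P(A ∩ B) = P(B)·P(A|B) = 0.40 × 0.25 = 0.10
P(B ∩ C) = P(B)·P(C|B) = 0.40 × 0.375 = 0.15
P(A ∪ B ∪ C) = 0.40 + 0.40 + 0.40 − 0.10 − 0.20 − 0.15 + 0.05 = 0.80
P(none) = 1 − 0.80 = 0.20

0.20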